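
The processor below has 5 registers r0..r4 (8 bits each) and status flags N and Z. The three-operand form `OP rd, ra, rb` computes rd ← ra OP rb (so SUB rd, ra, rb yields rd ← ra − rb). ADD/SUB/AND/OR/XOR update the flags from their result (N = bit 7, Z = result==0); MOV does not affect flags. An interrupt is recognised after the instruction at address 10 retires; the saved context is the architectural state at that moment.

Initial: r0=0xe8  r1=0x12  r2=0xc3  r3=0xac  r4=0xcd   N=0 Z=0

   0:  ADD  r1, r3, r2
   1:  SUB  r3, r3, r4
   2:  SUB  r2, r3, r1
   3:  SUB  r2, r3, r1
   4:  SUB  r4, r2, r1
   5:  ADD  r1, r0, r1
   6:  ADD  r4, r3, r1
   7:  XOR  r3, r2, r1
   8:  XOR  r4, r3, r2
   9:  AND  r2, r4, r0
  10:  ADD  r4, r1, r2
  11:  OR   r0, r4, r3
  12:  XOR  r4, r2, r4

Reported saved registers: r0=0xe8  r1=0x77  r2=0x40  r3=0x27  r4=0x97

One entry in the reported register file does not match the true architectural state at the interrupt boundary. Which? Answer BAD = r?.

after  0: r0=0xe8 r1=0x6f r2=0xc3 r3=0xac r4=0xcd  N=0 Z=0
after  1: r0=0xe8 r1=0x6f r2=0xc3 r3=0xdf r4=0xcd  N=1 Z=0
after  2: r0=0xe8 r1=0x6f r2=0x70 r3=0xdf r4=0xcd  N=0 Z=0
after  3: r0=0xe8 r1=0x6f r2=0x70 r3=0xdf r4=0xcd  N=0 Z=0
after  4: r0=0xe8 r1=0x6f r2=0x70 r3=0xdf r4=0x01  N=0 Z=0
after  5: r0=0xe8 r1=0x57 r2=0x70 r3=0xdf r4=0x01  N=0 Z=0
after  6: r0=0xe8 r1=0x57 r2=0x70 r3=0xdf r4=0x36  N=0 Z=0
after  7: r0=0xe8 r1=0x57 r2=0x70 r3=0x27 r4=0x36  N=0 Z=0
after  8: r0=0xe8 r1=0x57 r2=0x70 r3=0x27 r4=0x57  N=0 Z=0
after  9: r0=0xe8 r1=0x57 r2=0x40 r3=0x27 r4=0x57  N=0 Z=0
after 10: r0=0xe8 r1=0x57 r2=0x40 r3=0x27 r4=0x97  N=1 Z=0
-- IRQ taken; context saved, return-PC = 11 --
mismatch: r1: reported 0x77 vs actual 0x57

BAD = r1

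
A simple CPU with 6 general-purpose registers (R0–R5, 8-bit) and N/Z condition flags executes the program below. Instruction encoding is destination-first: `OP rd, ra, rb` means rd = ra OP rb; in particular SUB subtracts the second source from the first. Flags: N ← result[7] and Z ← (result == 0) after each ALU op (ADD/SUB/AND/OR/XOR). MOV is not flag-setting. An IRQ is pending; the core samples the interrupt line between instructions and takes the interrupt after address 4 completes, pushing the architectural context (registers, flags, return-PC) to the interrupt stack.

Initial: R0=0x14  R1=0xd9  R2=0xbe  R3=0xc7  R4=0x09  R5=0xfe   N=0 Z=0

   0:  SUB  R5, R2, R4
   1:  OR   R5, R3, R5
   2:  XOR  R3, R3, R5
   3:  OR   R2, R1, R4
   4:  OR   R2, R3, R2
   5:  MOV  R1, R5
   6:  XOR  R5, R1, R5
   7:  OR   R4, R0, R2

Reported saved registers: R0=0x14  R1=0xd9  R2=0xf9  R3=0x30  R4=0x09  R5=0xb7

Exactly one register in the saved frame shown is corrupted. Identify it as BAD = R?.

BAD = R5

after  0: R0=0x14 R1=0xd9 R2=0xbe R3=0xc7 R4=0x09 R5=0xb5  N=1 Z=0
after  1: R0=0x14 R1=0xd9 R2=0xbe R3=0xc7 R4=0x09 R5=0xf7  N=1 Z=0
after  2: R0=0x14 R1=0xd9 R2=0xbe R3=0x30 R4=0x09 R5=0xf7  N=0 Z=0
after  3: R0=0x14 R1=0xd9 R2=0xd9 R3=0x30 R4=0x09 R5=0xf7  N=1 Z=0
after  4: R0=0x14 R1=0xd9 R2=0xf9 R3=0x30 R4=0x09 R5=0xf7  N=1 Z=0
-- IRQ taken; context saved, return-PC = 5 --
mismatch: R5: reported 0xb7 vs actual 0xf7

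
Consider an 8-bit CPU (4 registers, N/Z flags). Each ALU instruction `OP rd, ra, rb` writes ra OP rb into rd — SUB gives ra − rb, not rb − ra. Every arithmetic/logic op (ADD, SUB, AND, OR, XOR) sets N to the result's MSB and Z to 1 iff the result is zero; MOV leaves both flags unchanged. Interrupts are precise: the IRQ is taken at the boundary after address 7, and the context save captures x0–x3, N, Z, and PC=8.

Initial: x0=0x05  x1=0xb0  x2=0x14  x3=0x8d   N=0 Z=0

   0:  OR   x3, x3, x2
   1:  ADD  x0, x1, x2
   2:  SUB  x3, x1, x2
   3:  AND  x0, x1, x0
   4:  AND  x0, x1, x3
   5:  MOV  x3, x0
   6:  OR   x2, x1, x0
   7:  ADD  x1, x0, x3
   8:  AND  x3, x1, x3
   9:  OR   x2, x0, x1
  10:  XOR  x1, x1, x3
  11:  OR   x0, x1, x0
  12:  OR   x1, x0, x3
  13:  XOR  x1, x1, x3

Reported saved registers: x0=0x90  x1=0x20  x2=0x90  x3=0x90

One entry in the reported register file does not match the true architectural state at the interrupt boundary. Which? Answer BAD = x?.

after  0: x0=0x05 x1=0xb0 x2=0x14 x3=0x9d  N=1 Z=0
after  1: x0=0xc4 x1=0xb0 x2=0x14 x3=0x9d  N=1 Z=0
after  2: x0=0xc4 x1=0xb0 x2=0x14 x3=0x9c  N=1 Z=0
after  3: x0=0x80 x1=0xb0 x2=0x14 x3=0x9c  N=1 Z=0
after  4: x0=0x90 x1=0xb0 x2=0x14 x3=0x9c  N=1 Z=0
after  5: x0=0x90 x1=0xb0 x2=0x14 x3=0x90  N=1 Z=0
after  6: x0=0x90 x1=0xb0 x2=0xb0 x3=0x90  N=1 Z=0
after  7: x0=0x90 x1=0x20 x2=0xb0 x3=0x90  N=0 Z=0
-- IRQ taken; context saved, return-PC = 8 --
mismatch: x2: reported 0x90 vs actual 0xb0

BAD = x2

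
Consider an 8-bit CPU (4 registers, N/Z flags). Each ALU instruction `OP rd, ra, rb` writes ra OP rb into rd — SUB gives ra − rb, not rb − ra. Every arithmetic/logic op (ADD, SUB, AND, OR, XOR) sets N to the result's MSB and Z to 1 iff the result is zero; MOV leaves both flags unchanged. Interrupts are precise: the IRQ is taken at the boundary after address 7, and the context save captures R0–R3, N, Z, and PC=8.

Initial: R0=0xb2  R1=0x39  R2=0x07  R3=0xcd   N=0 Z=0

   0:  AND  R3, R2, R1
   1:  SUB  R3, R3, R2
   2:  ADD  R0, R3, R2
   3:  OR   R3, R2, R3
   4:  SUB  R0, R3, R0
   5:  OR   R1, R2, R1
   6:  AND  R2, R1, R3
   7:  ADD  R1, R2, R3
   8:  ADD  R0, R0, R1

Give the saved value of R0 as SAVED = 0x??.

SAVED = 0xfe

after  0: R0=0xb2 R1=0x39 R2=0x07 R3=0x01  N=0 Z=0
after  1: R0=0xb2 R1=0x39 R2=0x07 R3=0xfa  N=1 Z=0
after  2: R0=0x01 R1=0x39 R2=0x07 R3=0xfa  N=0 Z=0
after  3: R0=0x01 R1=0x39 R2=0x07 R3=0xff  N=1 Z=0
after  4: R0=0xfe R1=0x39 R2=0x07 R3=0xff  N=1 Z=0
after  5: R0=0xfe R1=0x3f R2=0x07 R3=0xff  N=0 Z=0
after  6: R0=0xfe R1=0x3f R2=0x3f R3=0xff  N=0 Z=0
after  7: R0=0xfe R1=0x3e R2=0x3f R3=0xff  N=0 Z=0
-- IRQ taken; context saved, return-PC = 8 --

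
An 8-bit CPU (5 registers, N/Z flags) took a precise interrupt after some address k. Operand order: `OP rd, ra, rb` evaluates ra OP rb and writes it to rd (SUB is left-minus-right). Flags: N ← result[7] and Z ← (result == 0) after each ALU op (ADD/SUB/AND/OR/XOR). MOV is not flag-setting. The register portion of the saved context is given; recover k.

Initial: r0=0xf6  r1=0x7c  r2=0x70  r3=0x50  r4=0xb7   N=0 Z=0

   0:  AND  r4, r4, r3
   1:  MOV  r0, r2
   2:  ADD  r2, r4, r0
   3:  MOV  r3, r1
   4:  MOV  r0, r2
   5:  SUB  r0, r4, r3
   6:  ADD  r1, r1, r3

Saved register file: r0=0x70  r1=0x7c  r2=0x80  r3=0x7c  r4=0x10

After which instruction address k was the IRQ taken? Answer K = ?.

K = 3

after  0: r0=0xf6 r1=0x7c r2=0x70 r3=0x50 r4=0x10  N=0 Z=0
after  1: r0=0x70 r1=0x7c r2=0x70 r3=0x50 r4=0x10  N=0 Z=0
after  2: r0=0x70 r1=0x7c r2=0x80 r3=0x50 r4=0x10  N=1 Z=0
after  3: r0=0x70 r1=0x7c r2=0x80 r3=0x7c r4=0x10  N=1 Z=0
-- IRQ taken; context saved, return-PC = 4 --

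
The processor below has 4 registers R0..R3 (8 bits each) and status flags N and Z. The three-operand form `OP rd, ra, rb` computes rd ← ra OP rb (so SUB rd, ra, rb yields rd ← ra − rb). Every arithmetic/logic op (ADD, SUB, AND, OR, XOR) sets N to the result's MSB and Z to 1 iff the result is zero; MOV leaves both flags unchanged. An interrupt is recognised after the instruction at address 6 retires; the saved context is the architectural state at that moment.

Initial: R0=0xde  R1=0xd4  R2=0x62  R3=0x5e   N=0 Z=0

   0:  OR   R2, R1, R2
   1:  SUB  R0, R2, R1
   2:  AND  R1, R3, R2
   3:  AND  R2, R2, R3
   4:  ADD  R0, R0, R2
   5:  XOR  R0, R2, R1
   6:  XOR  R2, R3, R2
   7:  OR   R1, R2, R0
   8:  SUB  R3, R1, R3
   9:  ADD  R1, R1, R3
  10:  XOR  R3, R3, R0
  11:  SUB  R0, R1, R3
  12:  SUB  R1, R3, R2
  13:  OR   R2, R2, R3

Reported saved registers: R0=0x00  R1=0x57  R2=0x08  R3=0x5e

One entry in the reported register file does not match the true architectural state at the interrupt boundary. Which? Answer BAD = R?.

after  0: R0=0xde R1=0xd4 R2=0xf6 R3=0x5e  N=1 Z=0
after  1: R0=0x22 R1=0xd4 R2=0xf6 R3=0x5e  N=0 Z=0
after  2: R0=0x22 R1=0x56 R2=0xf6 R3=0x5e  N=0 Z=0
after  3: R0=0x22 R1=0x56 R2=0x56 R3=0x5e  N=0 Z=0
after  4: R0=0x78 R1=0x56 R2=0x56 R3=0x5e  N=0 Z=0
after  5: R0=0x00 R1=0x56 R2=0x56 R3=0x5e  N=0 Z=1
after  6: R0=0x00 R1=0x56 R2=0x08 R3=0x5e  N=0 Z=0
-- IRQ taken; context saved, return-PC = 7 --
mismatch: R1: reported 0x57 vs actual 0x56

BAD = R1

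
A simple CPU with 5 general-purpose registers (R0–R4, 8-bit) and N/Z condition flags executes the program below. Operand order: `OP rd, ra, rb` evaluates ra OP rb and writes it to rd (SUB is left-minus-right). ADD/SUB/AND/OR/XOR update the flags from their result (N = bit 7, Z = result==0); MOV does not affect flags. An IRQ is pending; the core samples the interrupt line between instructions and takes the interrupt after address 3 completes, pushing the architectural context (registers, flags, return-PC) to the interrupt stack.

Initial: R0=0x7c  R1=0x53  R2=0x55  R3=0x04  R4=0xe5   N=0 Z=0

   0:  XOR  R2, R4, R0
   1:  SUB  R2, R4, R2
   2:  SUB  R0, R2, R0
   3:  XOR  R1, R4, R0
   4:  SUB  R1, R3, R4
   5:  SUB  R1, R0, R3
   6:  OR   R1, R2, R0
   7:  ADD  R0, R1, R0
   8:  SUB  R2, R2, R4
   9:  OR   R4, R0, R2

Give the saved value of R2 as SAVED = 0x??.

after  0: R0=0x7c R1=0x53 R2=0x99 R3=0x04 R4=0xe5  N=1 Z=0
after  1: R0=0x7c R1=0x53 R2=0x4c R3=0x04 R4=0xe5  N=0 Z=0
after  2: R0=0xd0 R1=0x53 R2=0x4c R3=0x04 R4=0xe5  N=1 Z=0
after  3: R0=0xd0 R1=0x35 R2=0x4c R3=0x04 R4=0xe5  N=0 Z=0
-- IRQ taken; context saved, return-PC = 4 --

SAVED = 0x4c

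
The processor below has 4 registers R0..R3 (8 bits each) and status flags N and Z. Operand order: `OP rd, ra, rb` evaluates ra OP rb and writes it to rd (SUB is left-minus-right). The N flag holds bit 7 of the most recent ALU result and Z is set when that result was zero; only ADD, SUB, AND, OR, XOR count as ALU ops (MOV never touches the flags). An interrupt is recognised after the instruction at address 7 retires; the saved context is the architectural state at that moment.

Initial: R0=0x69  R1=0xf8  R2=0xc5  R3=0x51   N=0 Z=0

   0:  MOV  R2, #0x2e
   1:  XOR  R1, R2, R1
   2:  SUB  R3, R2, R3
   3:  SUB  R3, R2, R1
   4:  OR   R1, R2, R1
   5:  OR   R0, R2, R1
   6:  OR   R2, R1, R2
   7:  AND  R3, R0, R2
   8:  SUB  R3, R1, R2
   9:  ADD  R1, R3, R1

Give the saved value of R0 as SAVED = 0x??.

after  0: R0=0x69 R1=0xf8 R2=0x2e R3=0x51  N=0 Z=0
after  1: R0=0x69 R1=0xd6 R2=0x2e R3=0x51  N=1 Z=0
after  2: R0=0x69 R1=0xd6 R2=0x2e R3=0xdd  N=1 Z=0
after  3: R0=0x69 R1=0xd6 R2=0x2e R3=0x58  N=0 Z=0
after  4: R0=0x69 R1=0xfe R2=0x2e R3=0x58  N=1 Z=0
after  5: R0=0xfe R1=0xfe R2=0x2e R3=0x58  N=1 Z=0
after  6: R0=0xfe R1=0xfe R2=0xfe R3=0x58  N=1 Z=0
after  7: R0=0xfe R1=0xfe R2=0xfe R3=0xfe  N=1 Z=0
-- IRQ taken; context saved, return-PC = 8 --

SAVED = 0xfe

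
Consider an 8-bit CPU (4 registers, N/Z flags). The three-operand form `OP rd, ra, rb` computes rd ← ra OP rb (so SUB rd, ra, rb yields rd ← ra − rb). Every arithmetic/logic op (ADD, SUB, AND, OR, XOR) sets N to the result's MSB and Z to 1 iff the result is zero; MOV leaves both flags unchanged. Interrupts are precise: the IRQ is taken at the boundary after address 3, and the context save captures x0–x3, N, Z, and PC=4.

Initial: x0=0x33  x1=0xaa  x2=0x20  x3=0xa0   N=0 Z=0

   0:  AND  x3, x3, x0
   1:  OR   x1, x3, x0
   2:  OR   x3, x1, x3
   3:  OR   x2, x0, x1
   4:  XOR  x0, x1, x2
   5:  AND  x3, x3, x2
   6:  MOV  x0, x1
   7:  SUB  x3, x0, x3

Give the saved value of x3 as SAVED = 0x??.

after  0: x0=0x33 x1=0xaa x2=0x20 x3=0x20  N=0 Z=0
after  1: x0=0x33 x1=0x33 x2=0x20 x3=0x20  N=0 Z=0
after  2: x0=0x33 x1=0x33 x2=0x20 x3=0x33  N=0 Z=0
after  3: x0=0x33 x1=0x33 x2=0x33 x3=0x33  N=0 Z=0
-- IRQ taken; context saved, return-PC = 4 --

SAVED = 0x33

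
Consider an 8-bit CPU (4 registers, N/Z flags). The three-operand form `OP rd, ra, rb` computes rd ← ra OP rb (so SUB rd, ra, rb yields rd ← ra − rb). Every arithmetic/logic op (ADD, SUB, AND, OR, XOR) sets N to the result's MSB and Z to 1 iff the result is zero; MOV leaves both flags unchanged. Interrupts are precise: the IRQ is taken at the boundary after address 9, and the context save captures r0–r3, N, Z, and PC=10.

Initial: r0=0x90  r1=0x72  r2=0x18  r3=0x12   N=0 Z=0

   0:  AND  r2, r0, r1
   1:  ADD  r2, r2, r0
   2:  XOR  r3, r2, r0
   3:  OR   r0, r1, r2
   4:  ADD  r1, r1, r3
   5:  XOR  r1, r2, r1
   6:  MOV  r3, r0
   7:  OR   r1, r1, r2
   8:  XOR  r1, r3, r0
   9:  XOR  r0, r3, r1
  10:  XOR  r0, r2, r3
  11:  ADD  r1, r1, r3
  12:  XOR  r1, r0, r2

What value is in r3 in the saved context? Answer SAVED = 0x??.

after  0: r0=0x90 r1=0x72 r2=0x10 r3=0x12  N=0 Z=0
after  1: r0=0x90 r1=0x72 r2=0xa0 r3=0x12  N=1 Z=0
after  2: r0=0x90 r1=0x72 r2=0xa0 r3=0x30  N=0 Z=0
after  3: r0=0xf2 r1=0x72 r2=0xa0 r3=0x30  N=1 Z=0
after  4: r0=0xf2 r1=0xa2 r2=0xa0 r3=0x30  N=1 Z=0
after  5: r0=0xf2 r1=0x02 r2=0xa0 r3=0x30  N=0 Z=0
after  6: r0=0xf2 r1=0x02 r2=0xa0 r3=0xf2  N=0 Z=0
after  7: r0=0xf2 r1=0xa2 r2=0xa0 r3=0xf2  N=1 Z=0
after  8: r0=0xf2 r1=0x00 r2=0xa0 r3=0xf2  N=0 Z=1
after  9: r0=0xf2 r1=0x00 r2=0xa0 r3=0xf2  N=1 Z=0
-- IRQ taken; context saved, return-PC = 10 --

SAVED = 0xf2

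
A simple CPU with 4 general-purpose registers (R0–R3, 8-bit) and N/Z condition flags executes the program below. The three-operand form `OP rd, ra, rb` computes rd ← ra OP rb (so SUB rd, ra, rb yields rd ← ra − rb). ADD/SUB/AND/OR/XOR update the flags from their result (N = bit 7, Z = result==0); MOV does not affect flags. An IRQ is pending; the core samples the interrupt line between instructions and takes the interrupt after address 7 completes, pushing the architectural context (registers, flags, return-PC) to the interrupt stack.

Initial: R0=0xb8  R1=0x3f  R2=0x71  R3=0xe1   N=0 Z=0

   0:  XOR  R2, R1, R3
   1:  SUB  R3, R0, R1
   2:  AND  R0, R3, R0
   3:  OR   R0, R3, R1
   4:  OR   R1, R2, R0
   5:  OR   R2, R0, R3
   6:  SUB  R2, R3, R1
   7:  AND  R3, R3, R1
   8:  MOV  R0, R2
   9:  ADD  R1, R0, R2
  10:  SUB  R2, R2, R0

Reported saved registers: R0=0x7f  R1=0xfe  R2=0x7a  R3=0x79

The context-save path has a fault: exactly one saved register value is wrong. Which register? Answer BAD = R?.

after  0: R0=0xb8 R1=0x3f R2=0xde R3=0xe1  N=1 Z=0
after  1: R0=0xb8 R1=0x3f R2=0xde R3=0x79  N=0 Z=0
after  2: R0=0x38 R1=0x3f R2=0xde R3=0x79  N=0 Z=0
after  3: R0=0x7f R1=0x3f R2=0xde R3=0x79  N=0 Z=0
after  4: R0=0x7f R1=0xff R2=0xde R3=0x79  N=1 Z=0
after  5: R0=0x7f R1=0xff R2=0x7f R3=0x79  N=0 Z=0
after  6: R0=0x7f R1=0xff R2=0x7a R3=0x79  N=0 Z=0
after  7: R0=0x7f R1=0xff R2=0x7a R3=0x79  N=0 Z=0
-- IRQ taken; context saved, return-PC = 8 --
mismatch: R1: reported 0xfe vs actual 0xff

BAD = R1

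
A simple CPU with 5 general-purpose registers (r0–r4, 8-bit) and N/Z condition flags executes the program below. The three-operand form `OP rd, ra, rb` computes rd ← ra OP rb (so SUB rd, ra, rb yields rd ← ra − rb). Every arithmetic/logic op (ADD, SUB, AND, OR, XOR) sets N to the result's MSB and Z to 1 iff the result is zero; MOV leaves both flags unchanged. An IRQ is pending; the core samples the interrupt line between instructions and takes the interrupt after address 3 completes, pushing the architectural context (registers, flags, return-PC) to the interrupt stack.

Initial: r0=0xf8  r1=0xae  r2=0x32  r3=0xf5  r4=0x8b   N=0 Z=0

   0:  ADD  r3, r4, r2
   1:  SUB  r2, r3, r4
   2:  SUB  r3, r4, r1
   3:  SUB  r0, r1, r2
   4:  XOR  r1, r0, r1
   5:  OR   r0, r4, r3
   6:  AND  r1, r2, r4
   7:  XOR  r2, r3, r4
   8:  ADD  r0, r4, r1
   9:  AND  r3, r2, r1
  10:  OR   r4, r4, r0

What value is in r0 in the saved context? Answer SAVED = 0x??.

SAVED = 0x7c

after  0: r0=0xf8 r1=0xae r2=0x32 r3=0xbd r4=0x8b  N=1 Z=0
after  1: r0=0xf8 r1=0xae r2=0x32 r3=0xbd r4=0x8b  N=0 Z=0
after  2: r0=0xf8 r1=0xae r2=0x32 r3=0xdd r4=0x8b  N=1 Z=0
after  3: r0=0x7c r1=0xae r2=0x32 r3=0xdd r4=0x8b  N=0 Z=0
-- IRQ taken; context saved, return-PC = 4 --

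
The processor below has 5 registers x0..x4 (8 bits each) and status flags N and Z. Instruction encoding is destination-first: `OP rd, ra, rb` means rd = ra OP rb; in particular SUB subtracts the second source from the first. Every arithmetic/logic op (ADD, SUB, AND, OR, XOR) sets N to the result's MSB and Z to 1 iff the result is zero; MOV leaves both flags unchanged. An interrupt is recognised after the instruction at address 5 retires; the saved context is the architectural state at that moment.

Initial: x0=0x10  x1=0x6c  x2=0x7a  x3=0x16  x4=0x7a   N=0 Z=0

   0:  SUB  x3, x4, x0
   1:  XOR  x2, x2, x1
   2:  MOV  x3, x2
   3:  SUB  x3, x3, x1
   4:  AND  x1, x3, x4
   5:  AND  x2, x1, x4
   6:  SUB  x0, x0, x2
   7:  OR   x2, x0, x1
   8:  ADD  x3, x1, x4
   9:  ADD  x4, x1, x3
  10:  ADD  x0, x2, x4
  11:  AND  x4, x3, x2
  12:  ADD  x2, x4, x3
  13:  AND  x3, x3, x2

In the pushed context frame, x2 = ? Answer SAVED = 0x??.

after  0: x0=0x10 x1=0x6c x2=0x7a x3=0x6a x4=0x7a  N=0 Z=0
after  1: x0=0x10 x1=0x6c x2=0x16 x3=0x6a x4=0x7a  N=0 Z=0
after  2: x0=0x10 x1=0x6c x2=0x16 x3=0x16 x4=0x7a  N=0 Z=0
after  3: x0=0x10 x1=0x6c x2=0x16 x3=0xaa x4=0x7a  N=1 Z=0
after  4: x0=0x10 x1=0x2a x2=0x16 x3=0xaa x4=0x7a  N=0 Z=0
after  5: x0=0x10 x1=0x2a x2=0x2a x3=0xaa x4=0x7a  N=0 Z=0
-- IRQ taken; context saved, return-PC = 6 --

SAVED = 0x2a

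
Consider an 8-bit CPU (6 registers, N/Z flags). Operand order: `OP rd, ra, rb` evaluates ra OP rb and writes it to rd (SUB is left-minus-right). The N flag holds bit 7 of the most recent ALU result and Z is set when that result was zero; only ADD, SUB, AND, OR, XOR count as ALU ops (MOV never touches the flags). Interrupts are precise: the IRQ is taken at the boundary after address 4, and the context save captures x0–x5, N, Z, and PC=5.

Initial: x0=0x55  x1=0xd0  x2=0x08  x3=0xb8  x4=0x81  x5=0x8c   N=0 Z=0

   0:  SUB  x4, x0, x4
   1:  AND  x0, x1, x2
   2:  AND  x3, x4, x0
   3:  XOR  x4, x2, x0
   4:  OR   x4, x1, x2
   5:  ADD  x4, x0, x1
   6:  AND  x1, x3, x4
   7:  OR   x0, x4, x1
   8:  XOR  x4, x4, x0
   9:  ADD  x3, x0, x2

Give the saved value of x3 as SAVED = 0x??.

SAVED = 0x00

after  0: x0=0x55 x1=0xd0 x2=0x08 x3=0xb8 x4=0xd4 x5=0x8c  N=1 Z=0
after  1: x0=0x00 x1=0xd0 x2=0x08 x3=0xb8 x4=0xd4 x5=0x8c  N=0 Z=1
after  2: x0=0x00 x1=0xd0 x2=0x08 x3=0x00 x4=0xd4 x5=0x8c  N=0 Z=1
after  3: x0=0x00 x1=0xd0 x2=0x08 x3=0x00 x4=0x08 x5=0x8c  N=0 Z=0
after  4: x0=0x00 x1=0xd0 x2=0x08 x3=0x00 x4=0xd8 x5=0x8c  N=1 Z=0
-- IRQ taken; context saved, return-PC = 5 --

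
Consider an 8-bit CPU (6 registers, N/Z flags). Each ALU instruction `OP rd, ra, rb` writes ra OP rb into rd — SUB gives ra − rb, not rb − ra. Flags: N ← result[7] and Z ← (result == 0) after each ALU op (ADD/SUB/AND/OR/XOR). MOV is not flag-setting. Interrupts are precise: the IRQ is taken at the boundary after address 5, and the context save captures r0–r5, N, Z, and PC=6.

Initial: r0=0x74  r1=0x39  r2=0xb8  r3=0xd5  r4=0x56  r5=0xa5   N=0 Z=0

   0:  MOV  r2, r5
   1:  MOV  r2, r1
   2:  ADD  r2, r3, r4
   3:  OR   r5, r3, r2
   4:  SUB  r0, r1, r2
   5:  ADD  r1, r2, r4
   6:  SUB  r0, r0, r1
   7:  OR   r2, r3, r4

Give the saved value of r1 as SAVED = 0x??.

SAVED = 0x81

after  0: r0=0x74 r1=0x39 r2=0xa5 r3=0xd5 r4=0x56 r5=0xa5  N=0 Z=0
after  1: r0=0x74 r1=0x39 r2=0x39 r3=0xd5 r4=0x56 r5=0xa5  N=0 Z=0
after  2: r0=0x74 r1=0x39 r2=0x2b r3=0xd5 r4=0x56 r5=0xa5  N=0 Z=0
after  3: r0=0x74 r1=0x39 r2=0x2b r3=0xd5 r4=0x56 r5=0xff  N=1 Z=0
after  4: r0=0x0e r1=0x39 r2=0x2b r3=0xd5 r4=0x56 r5=0xff  N=0 Z=0
after  5: r0=0x0e r1=0x81 r2=0x2b r3=0xd5 r4=0x56 r5=0xff  N=1 Z=0
-- IRQ taken; context saved, return-PC = 6 --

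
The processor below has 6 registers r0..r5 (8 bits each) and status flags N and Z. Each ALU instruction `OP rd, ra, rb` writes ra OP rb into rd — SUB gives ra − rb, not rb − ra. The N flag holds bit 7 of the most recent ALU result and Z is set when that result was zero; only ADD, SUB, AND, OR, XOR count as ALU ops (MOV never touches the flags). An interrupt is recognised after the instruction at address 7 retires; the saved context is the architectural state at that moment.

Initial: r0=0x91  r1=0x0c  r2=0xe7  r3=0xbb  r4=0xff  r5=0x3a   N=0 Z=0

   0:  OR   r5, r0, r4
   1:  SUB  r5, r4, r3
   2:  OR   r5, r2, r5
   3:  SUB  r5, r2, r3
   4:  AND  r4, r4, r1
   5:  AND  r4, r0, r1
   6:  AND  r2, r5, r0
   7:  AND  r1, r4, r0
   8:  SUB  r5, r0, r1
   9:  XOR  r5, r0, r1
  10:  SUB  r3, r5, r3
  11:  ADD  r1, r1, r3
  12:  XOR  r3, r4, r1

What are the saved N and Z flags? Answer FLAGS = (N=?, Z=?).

after  0: r0=0x91 r1=0x0c r2=0xe7 r3=0xbb r4=0xff r5=0xff  N=1 Z=0
after  1: r0=0x91 r1=0x0c r2=0xe7 r3=0xbb r4=0xff r5=0x44  N=0 Z=0
after  2: r0=0x91 r1=0x0c r2=0xe7 r3=0xbb r4=0xff r5=0xe7  N=1 Z=0
after  3: r0=0x91 r1=0x0c r2=0xe7 r3=0xbb r4=0xff r5=0x2c  N=0 Z=0
after  4: r0=0x91 r1=0x0c r2=0xe7 r3=0xbb r4=0x0c r5=0x2c  N=0 Z=0
after  5: r0=0x91 r1=0x0c r2=0xe7 r3=0xbb r4=0x00 r5=0x2c  N=0 Z=1
after  6: r0=0x91 r1=0x0c r2=0x00 r3=0xbb r4=0x00 r5=0x2c  N=0 Z=1
after  7: r0=0x91 r1=0x00 r2=0x00 r3=0xbb r4=0x00 r5=0x2c  N=0 Z=1
-- IRQ taken; context saved, return-PC = 8 --

FLAGS = (N=0, Z=1)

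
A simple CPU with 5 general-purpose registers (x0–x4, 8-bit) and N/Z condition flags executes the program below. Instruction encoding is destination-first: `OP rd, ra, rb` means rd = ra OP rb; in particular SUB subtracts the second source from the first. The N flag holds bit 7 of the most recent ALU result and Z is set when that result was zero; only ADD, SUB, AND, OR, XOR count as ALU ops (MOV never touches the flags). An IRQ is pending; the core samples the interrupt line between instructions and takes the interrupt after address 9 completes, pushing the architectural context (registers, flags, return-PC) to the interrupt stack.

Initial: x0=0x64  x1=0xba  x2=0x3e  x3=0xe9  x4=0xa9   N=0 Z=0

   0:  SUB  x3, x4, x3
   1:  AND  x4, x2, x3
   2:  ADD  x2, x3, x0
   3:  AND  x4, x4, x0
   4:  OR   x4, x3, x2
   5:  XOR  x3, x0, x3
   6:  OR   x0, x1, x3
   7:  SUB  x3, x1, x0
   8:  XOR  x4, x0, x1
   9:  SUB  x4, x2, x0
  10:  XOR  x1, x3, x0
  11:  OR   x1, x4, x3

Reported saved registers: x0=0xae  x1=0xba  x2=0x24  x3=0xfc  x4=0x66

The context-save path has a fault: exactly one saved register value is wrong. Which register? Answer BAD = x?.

after  0: x0=0x64 x1=0xba x2=0x3e x3=0xc0 x4=0xa9  N=1 Z=0
after  1: x0=0x64 x1=0xba x2=0x3e x3=0xc0 x4=0x00  N=0 Z=1
after  2: x0=0x64 x1=0xba x2=0x24 x3=0xc0 x4=0x00  N=0 Z=0
after  3: x0=0x64 x1=0xba x2=0x24 x3=0xc0 x4=0x00  N=0 Z=1
after  4: x0=0x64 x1=0xba x2=0x24 x3=0xc0 x4=0xe4  N=1 Z=0
after  5: x0=0x64 x1=0xba x2=0x24 x3=0xa4 x4=0xe4  N=1 Z=0
after  6: x0=0xbe x1=0xba x2=0x24 x3=0xa4 x4=0xe4  N=1 Z=0
after  7: x0=0xbe x1=0xba x2=0x24 x3=0xfc x4=0xe4  N=1 Z=0
after  8: x0=0xbe x1=0xba x2=0x24 x3=0xfc x4=0x04  N=0 Z=0
after  9: x0=0xbe x1=0xba x2=0x24 x3=0xfc x4=0x66  N=0 Z=0
-- IRQ taken; context saved, return-PC = 10 --
mismatch: x0: reported 0xae vs actual 0xbe

BAD = x0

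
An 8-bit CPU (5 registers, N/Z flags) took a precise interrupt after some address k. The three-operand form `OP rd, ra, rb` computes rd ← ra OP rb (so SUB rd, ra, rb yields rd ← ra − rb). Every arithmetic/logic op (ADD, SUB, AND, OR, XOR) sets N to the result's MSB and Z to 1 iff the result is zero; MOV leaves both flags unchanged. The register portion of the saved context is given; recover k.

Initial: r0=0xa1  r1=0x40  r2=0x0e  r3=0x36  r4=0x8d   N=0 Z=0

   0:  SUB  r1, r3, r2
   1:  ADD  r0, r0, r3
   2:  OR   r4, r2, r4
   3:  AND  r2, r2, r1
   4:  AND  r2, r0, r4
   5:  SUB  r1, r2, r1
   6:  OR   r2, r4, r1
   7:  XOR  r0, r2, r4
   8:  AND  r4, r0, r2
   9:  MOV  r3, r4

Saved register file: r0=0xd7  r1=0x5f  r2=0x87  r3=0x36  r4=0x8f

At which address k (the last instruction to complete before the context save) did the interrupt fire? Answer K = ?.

after  0: r0=0xa1 r1=0x28 r2=0x0e r3=0x36 r4=0x8d  N=0 Z=0
after  1: r0=0xd7 r1=0x28 r2=0x0e r3=0x36 r4=0x8d  N=1 Z=0
after  2: r0=0xd7 r1=0x28 r2=0x0e r3=0x36 r4=0x8f  N=1 Z=0
after  3: r0=0xd7 r1=0x28 r2=0x08 r3=0x36 r4=0x8f  N=0 Z=0
after  4: r0=0xd7 r1=0x28 r2=0x87 r3=0x36 r4=0x8f  N=1 Z=0
after  5: r0=0xd7 r1=0x5f r2=0x87 r3=0x36 r4=0x8f  N=0 Z=0
-- IRQ taken; context saved, return-PC = 6 --

K = 5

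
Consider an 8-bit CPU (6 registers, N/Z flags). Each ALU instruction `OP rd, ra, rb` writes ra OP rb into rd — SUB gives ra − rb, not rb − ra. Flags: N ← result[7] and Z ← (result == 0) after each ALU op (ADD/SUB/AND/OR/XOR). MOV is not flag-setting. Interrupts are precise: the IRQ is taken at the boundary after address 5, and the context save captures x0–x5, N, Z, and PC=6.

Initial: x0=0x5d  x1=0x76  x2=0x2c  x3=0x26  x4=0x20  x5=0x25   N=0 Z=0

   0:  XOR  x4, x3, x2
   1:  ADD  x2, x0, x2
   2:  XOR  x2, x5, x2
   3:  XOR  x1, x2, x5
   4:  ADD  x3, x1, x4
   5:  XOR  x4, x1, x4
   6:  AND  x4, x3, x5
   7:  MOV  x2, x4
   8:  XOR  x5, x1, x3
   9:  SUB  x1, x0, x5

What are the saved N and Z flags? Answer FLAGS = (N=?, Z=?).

FLAGS = (N=1, Z=0)

after  0: x0=0x5d x1=0x76 x2=0x2c x3=0x26 x4=0x0a x5=0x25  N=0 Z=0
after  1: x0=0x5d x1=0x76 x2=0x89 x3=0x26 x4=0x0a x5=0x25  N=1 Z=0
after  2: x0=0x5d x1=0x76 x2=0xac x3=0x26 x4=0x0a x5=0x25  N=1 Z=0
after  3: x0=0x5d x1=0x89 x2=0xac x3=0x26 x4=0x0a x5=0x25  N=1 Z=0
after  4: x0=0x5d x1=0x89 x2=0xac x3=0x93 x4=0x0a x5=0x25  N=1 Z=0
after  5: x0=0x5d x1=0x89 x2=0xac x3=0x93 x4=0x83 x5=0x25  N=1 Z=0
-- IRQ taken; context saved, return-PC = 6 --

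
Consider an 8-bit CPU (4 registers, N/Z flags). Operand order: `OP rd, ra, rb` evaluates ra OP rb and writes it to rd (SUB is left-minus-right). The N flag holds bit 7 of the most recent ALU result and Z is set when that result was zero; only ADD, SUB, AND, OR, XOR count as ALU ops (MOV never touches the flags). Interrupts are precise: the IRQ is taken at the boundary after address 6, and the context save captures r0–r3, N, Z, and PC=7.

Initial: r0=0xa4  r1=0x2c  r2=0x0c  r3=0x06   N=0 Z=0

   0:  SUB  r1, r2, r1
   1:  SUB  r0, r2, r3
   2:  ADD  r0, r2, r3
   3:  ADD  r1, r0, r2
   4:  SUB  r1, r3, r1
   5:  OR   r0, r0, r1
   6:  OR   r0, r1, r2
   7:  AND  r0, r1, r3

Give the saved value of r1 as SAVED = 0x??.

after  0: r0=0xa4 r1=0xe0 r2=0x0c r3=0x06  N=1 Z=0
after  1: r0=0x06 r1=0xe0 r2=0x0c r3=0x06  N=0 Z=0
after  2: r0=0x12 r1=0xe0 r2=0x0c r3=0x06  N=0 Z=0
after  3: r0=0x12 r1=0x1e r2=0x0c r3=0x06  N=0 Z=0
after  4: r0=0x12 r1=0xe8 r2=0x0c r3=0x06  N=1 Z=0
after  5: r0=0xfa r1=0xe8 r2=0x0c r3=0x06  N=1 Z=0
after  6: r0=0xec r1=0xe8 r2=0x0c r3=0x06  N=1 Z=0
-- IRQ taken; context saved, return-PC = 7 --

SAVED = 0xe8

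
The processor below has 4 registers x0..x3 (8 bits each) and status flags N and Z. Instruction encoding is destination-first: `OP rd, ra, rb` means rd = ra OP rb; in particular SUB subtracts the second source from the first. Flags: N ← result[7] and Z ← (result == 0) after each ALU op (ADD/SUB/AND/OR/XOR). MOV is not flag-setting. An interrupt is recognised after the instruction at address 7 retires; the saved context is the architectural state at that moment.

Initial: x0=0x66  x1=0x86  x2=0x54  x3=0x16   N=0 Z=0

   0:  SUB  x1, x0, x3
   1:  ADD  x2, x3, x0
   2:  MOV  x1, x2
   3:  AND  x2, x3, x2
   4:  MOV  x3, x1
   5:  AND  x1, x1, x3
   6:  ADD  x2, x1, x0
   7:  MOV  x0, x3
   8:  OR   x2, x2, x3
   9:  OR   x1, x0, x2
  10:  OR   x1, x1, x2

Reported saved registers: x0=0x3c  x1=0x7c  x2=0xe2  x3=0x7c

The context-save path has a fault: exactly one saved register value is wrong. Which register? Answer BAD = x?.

after  0: x0=0x66 x1=0x50 x2=0x54 x3=0x16  N=0 Z=0
after  1: x0=0x66 x1=0x50 x2=0x7c x3=0x16  N=0 Z=0
after  2: x0=0x66 x1=0x7c x2=0x7c x3=0x16  N=0 Z=0
after  3: x0=0x66 x1=0x7c x2=0x14 x3=0x16  N=0 Z=0
after  4: x0=0x66 x1=0x7c x2=0x14 x3=0x7c  N=0 Z=0
after  5: x0=0x66 x1=0x7c x2=0x14 x3=0x7c  N=0 Z=0
after  6: x0=0x66 x1=0x7c x2=0xe2 x3=0x7c  N=1 Z=0
after  7: x0=0x7c x1=0x7c x2=0xe2 x3=0x7c  N=1 Z=0
-- IRQ taken; context saved, return-PC = 8 --
mismatch: x0: reported 0x3c vs actual 0x7c

BAD = x0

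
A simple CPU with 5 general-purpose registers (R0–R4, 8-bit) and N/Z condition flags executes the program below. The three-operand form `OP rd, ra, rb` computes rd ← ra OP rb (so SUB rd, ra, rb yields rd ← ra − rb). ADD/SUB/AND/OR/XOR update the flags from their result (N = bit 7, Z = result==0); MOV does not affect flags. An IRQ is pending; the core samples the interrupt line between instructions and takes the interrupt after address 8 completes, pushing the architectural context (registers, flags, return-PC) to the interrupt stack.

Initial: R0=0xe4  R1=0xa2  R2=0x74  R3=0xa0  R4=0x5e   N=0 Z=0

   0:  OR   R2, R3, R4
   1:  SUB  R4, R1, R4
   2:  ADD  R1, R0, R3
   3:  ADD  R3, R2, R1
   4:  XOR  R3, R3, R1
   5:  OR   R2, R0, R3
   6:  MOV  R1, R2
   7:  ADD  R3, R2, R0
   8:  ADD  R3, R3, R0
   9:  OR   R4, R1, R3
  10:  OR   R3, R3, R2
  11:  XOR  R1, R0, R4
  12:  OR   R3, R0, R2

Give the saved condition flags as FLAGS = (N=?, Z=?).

after  0: R0=0xe4 R1=0xa2 R2=0xfe R3=0xa0 R4=0x5e  N=1 Z=0
after  1: R0=0xe4 R1=0xa2 R2=0xfe R3=0xa0 R4=0x44  N=0 Z=0
after  2: R0=0xe4 R1=0x84 R2=0xfe R3=0xa0 R4=0x44  N=1 Z=0
after  3: R0=0xe4 R1=0x84 R2=0xfe R3=0x82 R4=0x44  N=1 Z=0
after  4: R0=0xe4 R1=0x84 R2=0xfe R3=0x06 R4=0x44  N=0 Z=0
after  5: R0=0xe4 R1=0x84 R2=0xe6 R3=0x06 R4=0x44  N=1 Z=0
after  6: R0=0xe4 R1=0xe6 R2=0xe6 R3=0x06 R4=0x44  N=1 Z=0
after  7: R0=0xe4 R1=0xe6 R2=0xe6 R3=0xca R4=0x44  N=1 Z=0
after  8: R0=0xe4 R1=0xe6 R2=0xe6 R3=0xae R4=0x44  N=1 Z=0
-- IRQ taken; context saved, return-PC = 9 --

FLAGS = (N=1, Z=0)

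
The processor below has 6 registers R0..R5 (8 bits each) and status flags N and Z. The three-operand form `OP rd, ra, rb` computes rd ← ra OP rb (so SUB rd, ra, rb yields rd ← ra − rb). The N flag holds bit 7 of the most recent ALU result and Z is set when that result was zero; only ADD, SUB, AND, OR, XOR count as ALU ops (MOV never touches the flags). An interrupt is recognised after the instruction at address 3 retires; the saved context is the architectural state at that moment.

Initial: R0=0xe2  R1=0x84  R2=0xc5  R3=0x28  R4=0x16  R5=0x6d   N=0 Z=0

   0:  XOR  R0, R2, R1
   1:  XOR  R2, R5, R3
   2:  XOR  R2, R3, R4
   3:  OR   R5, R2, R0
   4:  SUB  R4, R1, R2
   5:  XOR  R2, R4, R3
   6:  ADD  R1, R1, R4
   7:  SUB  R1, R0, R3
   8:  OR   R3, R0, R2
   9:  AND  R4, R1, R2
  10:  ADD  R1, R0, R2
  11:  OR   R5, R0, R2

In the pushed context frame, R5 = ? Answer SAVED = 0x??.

SAVED = 0x7f

after  0: R0=0x41 R1=0x84 R2=0xc5 R3=0x28 R4=0x16 R5=0x6d  N=0 Z=0
after  1: R0=0x41 R1=0x84 R2=0x45 R3=0x28 R4=0x16 R5=0x6d  N=0 Z=0
after  2: R0=0x41 R1=0x84 R2=0x3e R3=0x28 R4=0x16 R5=0x6d  N=0 Z=0
after  3: R0=0x41 R1=0x84 R2=0x3e R3=0x28 R4=0x16 R5=0x7f  N=0 Z=0
-- IRQ taken; context saved, return-PC = 4 --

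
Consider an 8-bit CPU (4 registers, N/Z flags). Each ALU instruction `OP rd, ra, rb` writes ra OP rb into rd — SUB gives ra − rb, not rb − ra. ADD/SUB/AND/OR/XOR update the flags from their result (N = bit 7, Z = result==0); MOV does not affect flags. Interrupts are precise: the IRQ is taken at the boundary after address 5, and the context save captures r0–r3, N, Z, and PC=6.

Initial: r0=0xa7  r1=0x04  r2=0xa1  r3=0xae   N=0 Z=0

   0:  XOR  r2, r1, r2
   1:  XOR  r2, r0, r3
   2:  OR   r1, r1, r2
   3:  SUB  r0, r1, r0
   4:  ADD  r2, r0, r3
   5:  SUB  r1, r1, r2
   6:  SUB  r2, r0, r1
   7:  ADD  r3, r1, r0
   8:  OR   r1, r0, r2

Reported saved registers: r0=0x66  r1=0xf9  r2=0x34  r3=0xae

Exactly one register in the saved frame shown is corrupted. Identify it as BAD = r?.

BAD = r2

after  0: r0=0xa7 r1=0x04 r2=0xa5 r3=0xae  N=1 Z=0
after  1: r0=0xa7 r1=0x04 r2=0x09 r3=0xae  N=0 Z=0
after  2: r0=0xa7 r1=0x0d r2=0x09 r3=0xae  N=0 Z=0
after  3: r0=0x66 r1=0x0d r2=0x09 r3=0xae  N=0 Z=0
after  4: r0=0x66 r1=0x0d r2=0x14 r3=0xae  N=0 Z=0
after  5: r0=0x66 r1=0xf9 r2=0x14 r3=0xae  N=1 Z=0
-- IRQ taken; context saved, return-PC = 6 --
mismatch: r2: reported 0x34 vs actual 0x14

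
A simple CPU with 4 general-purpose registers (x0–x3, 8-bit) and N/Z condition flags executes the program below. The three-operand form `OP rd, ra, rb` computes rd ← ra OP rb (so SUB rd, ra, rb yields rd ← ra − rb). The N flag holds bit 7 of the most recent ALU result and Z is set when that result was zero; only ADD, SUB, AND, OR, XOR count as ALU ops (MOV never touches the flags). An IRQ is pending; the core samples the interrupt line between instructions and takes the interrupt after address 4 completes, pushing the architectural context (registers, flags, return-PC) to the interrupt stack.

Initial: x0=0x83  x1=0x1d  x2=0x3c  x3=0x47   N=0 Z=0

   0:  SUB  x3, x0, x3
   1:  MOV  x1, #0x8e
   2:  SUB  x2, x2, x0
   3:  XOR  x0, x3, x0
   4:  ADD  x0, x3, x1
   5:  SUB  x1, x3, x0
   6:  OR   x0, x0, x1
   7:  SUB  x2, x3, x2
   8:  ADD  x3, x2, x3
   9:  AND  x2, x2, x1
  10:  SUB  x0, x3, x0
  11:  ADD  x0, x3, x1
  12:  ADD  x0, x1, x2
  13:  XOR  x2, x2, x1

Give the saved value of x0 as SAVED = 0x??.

after  0: x0=0x83 x1=0x1d x2=0x3c x3=0x3c  N=0 Z=0
after  1: x0=0x83 x1=0x8e x2=0x3c x3=0x3c  N=0 Z=0
after  2: x0=0x83 x1=0x8e x2=0xb9 x3=0x3c  N=1 Z=0
after  3: x0=0xbf x1=0x8e x2=0xb9 x3=0x3c  N=1 Z=0
after  4: x0=0xca x1=0x8e x2=0xb9 x3=0x3c  N=1 Z=0
-- IRQ taken; context saved, return-PC = 5 --

SAVED = 0xca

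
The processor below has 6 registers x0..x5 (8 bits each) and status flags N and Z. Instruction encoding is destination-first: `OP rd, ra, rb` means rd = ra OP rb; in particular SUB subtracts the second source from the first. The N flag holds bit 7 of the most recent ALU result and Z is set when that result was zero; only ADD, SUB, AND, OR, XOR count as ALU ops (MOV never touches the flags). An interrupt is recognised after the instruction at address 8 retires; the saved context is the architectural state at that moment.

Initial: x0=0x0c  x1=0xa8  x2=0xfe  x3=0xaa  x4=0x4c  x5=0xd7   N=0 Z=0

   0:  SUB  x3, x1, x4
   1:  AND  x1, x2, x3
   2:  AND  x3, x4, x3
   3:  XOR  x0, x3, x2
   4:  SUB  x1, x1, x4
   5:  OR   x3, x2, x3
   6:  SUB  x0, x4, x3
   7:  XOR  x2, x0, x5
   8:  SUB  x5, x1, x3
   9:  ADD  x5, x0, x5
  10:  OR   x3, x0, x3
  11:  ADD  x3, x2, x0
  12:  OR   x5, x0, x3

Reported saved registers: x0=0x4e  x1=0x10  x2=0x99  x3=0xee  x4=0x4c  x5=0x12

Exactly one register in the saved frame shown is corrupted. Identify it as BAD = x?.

after  0: x0=0x0c x1=0xa8 x2=0xfe x3=0x5c x4=0x4c x5=0xd7  N=0 Z=0
after  1: x0=0x0c x1=0x5c x2=0xfe x3=0x5c x4=0x4c x5=0xd7  N=0 Z=0
after  2: x0=0x0c x1=0x5c x2=0xfe x3=0x4c x4=0x4c x5=0xd7  N=0 Z=0
after  3: x0=0xb2 x1=0x5c x2=0xfe x3=0x4c x4=0x4c x5=0xd7  N=1 Z=0
after  4: x0=0xb2 x1=0x10 x2=0xfe x3=0x4c x4=0x4c x5=0xd7  N=0 Z=0
after  5: x0=0xb2 x1=0x10 x2=0xfe x3=0xfe x4=0x4c x5=0xd7  N=1 Z=0
after  6: x0=0x4e x1=0x10 x2=0xfe x3=0xfe x4=0x4c x5=0xd7  N=0 Z=0
after  7: x0=0x4e x1=0x10 x2=0x99 x3=0xfe x4=0x4c x5=0xd7  N=1 Z=0
after  8: x0=0x4e x1=0x10 x2=0x99 x3=0xfe x4=0x4c x5=0x12  N=0 Z=0
-- IRQ taken; context saved, return-PC = 9 --
mismatch: x3: reported 0xee vs actual 0xfe

BAD = x3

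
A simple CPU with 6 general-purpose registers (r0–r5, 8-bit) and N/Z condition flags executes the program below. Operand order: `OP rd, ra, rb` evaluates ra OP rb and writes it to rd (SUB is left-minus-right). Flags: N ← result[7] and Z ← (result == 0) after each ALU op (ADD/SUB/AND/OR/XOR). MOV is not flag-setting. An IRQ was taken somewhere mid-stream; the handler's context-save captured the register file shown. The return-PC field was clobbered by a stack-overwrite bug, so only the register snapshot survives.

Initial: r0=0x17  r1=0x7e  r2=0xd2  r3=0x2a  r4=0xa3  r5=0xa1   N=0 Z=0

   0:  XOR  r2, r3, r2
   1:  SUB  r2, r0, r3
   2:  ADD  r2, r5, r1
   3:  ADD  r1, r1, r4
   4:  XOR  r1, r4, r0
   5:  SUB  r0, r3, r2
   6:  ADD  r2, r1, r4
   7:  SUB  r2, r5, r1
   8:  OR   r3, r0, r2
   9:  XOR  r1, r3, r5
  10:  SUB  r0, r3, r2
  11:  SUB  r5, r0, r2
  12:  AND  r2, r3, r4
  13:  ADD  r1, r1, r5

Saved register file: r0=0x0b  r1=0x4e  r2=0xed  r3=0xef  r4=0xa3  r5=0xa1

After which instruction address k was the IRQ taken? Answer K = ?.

K = 9

after  0: r0=0x17 r1=0x7e r2=0xf8 r3=0x2a r4=0xa3 r5=0xa1  N=1 Z=0
after  1: r0=0x17 r1=0x7e r2=0xed r3=0x2a r4=0xa3 r5=0xa1  N=1 Z=0
after  2: r0=0x17 r1=0x7e r2=0x1f r3=0x2a r4=0xa3 r5=0xa1  N=0 Z=0
after  3: r0=0x17 r1=0x21 r2=0x1f r3=0x2a r4=0xa3 r5=0xa1  N=0 Z=0
after  4: r0=0x17 r1=0xb4 r2=0x1f r3=0x2a r4=0xa3 r5=0xa1  N=1 Z=0
after  5: r0=0x0b r1=0xb4 r2=0x1f r3=0x2a r4=0xa3 r5=0xa1  N=0 Z=0
after  6: r0=0x0b r1=0xb4 r2=0x57 r3=0x2a r4=0xa3 r5=0xa1  N=0 Z=0
after  7: r0=0x0b r1=0xb4 r2=0xed r3=0x2a r4=0xa3 r5=0xa1  N=1 Z=0
after  8: r0=0x0b r1=0xb4 r2=0xed r3=0xef r4=0xa3 r5=0xa1  N=1 Z=0
after  9: r0=0x0b r1=0x4e r2=0xed r3=0xef r4=0xa3 r5=0xa1  N=0 Z=0
-- IRQ taken; context saved, return-PC = 10 --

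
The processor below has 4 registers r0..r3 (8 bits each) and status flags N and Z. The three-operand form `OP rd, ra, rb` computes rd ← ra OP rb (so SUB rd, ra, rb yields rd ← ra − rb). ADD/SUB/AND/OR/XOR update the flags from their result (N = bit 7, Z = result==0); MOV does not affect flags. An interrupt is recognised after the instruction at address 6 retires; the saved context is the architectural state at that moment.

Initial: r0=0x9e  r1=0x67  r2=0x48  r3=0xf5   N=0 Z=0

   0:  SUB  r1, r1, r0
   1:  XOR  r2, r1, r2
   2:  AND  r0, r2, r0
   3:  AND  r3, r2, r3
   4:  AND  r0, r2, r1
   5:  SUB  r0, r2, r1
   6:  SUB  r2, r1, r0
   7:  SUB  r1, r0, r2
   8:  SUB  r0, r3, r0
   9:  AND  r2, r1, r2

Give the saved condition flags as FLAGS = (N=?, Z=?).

after  0: r0=0x9e r1=0xc9 r2=0x48 r3=0xf5  N=1 Z=0
after  1: r0=0x9e r1=0xc9 r2=0x81 r3=0xf5  N=1 Z=0
after  2: r0=0x80 r1=0xc9 r2=0x81 r3=0xf5  N=1 Z=0
after  3: r0=0x80 r1=0xc9 r2=0x81 r3=0x81  N=1 Z=0
after  4: r0=0x81 r1=0xc9 r2=0x81 r3=0x81  N=1 Z=0
after  5: r0=0xb8 r1=0xc9 r2=0x81 r3=0x81  N=1 Z=0
after  6: r0=0xb8 r1=0xc9 r2=0x11 r3=0x81  N=0 Z=0
-- IRQ taken; context saved, return-PC = 7 --

FLAGS = (N=0, Z=0)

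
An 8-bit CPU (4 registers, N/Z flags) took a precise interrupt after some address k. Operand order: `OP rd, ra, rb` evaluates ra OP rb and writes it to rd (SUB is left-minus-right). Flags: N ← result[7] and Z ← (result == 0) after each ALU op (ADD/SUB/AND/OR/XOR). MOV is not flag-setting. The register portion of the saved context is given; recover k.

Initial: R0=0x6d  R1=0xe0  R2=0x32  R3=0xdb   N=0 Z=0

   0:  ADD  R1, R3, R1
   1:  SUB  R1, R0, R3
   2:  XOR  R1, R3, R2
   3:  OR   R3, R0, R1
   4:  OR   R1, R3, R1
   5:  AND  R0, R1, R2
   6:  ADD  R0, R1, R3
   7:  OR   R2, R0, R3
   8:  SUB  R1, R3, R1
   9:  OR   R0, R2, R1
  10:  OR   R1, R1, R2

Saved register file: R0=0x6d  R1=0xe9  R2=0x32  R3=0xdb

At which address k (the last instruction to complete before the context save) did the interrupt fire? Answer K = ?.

after  0: R0=0x6d R1=0xbb R2=0x32 R3=0xdb  N=1 Z=0
after  1: R0=0x6d R1=0x92 R2=0x32 R3=0xdb  N=1 Z=0
after  2: R0=0x6d R1=0xe9 R2=0x32 R3=0xdb  N=1 Z=0
-- IRQ taken; context saved, return-PC = 3 --

K = 2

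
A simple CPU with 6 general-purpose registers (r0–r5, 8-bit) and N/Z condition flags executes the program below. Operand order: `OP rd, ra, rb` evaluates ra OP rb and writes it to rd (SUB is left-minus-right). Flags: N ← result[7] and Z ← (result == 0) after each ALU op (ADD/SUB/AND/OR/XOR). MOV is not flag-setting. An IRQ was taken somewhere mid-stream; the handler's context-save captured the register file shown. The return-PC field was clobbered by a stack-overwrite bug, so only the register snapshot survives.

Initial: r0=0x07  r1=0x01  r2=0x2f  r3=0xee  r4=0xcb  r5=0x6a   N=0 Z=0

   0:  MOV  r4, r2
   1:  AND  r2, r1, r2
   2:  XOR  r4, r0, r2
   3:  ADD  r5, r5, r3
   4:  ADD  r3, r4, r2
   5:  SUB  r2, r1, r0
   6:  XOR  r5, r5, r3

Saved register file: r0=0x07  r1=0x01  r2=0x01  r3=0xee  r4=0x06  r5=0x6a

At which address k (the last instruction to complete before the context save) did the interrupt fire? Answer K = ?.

K = 2

after  0: r0=0x07 r1=0x01 r2=0x2f r3=0xee r4=0x2f r5=0x6a  N=0 Z=0
after  1: r0=0x07 r1=0x01 r2=0x01 r3=0xee r4=0x2f r5=0x6a  N=0 Z=0
after  2: r0=0x07 r1=0x01 r2=0x01 r3=0xee r4=0x06 r5=0x6a  N=0 Z=0
-- IRQ taken; context saved, return-PC = 3 --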